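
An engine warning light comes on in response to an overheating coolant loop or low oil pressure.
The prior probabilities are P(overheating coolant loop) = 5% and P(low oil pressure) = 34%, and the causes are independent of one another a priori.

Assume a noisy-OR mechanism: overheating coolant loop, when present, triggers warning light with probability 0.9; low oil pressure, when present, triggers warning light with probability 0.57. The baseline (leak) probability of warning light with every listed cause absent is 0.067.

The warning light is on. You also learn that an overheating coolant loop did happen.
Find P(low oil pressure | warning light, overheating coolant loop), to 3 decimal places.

P(low oil pressure | warning light, overheating coolant loop) ≈ 0.353

Under noisy-OR, P(warning light | causes) = 1 − (1−0.067)·∏(1−qᵢ) over the active causes.
Enumerate both values of low oil pressure and weight by the priors:
  P(warning light | overheating coolant loop) = 0.9067×0.66 + 0.959881×0.34
        = 0.598422 + 0.326360 = 0.924782
The terms with low oil pressure present sum to 0.326360, so
  P(low oil pressure | warning light, overheating coolant loop) = 0.326360 / 0.924782 ≈ 0.353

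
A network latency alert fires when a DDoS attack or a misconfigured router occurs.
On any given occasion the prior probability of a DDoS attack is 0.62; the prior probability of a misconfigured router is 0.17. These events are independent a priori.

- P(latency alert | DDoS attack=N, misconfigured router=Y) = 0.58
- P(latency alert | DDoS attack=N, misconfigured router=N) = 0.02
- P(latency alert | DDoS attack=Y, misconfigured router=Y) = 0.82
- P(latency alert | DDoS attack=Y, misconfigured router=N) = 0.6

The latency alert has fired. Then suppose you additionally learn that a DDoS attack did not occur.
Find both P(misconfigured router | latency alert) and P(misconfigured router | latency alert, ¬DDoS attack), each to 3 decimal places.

P(latency alert) = 0.02×0.38×0.83 + 0.58×0.38×0.17 + 0.6×0.62×0.83 + 0.82×0.62×0.17 = 0.006308 + 0.037468 + 0.308760 + 0.086428 = 0.438964
The misconfigured router-present share is 0.037468 + 0.086428 = 0.123896.
Hence the posterior is 0.123896/0.438964 ≈ 0.282.

With the extra evidence:
P(latency alert | ¬DDoS attack) = 0.02×0.83 + 0.58×0.17 = 0.016600 + 0.098600 = 0.115200
Of this, 0.098600 comes from 0.58×0.17 (the misconfigured router=true cases).
Hence the posterior is 0.098600/0.115200 ≈ 0.856.
With DDoS attack excluded, misconfigured router must carry more of the explanatory weight for the latency alert.

P(misconfigured router | latency alert) ≈ 0.282; P(misconfigured router | latency alert, ¬DDoS attack) ≈ 0.856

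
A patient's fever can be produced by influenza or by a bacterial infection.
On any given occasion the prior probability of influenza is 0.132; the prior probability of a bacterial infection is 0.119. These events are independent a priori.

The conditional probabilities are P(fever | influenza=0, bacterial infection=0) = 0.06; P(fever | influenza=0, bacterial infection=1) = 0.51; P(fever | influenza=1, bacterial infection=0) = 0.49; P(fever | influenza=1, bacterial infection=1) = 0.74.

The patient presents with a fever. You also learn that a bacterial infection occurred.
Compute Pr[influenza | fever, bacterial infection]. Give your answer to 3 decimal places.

By total probability over both values of influenza:
  P(fever | bacterial infection) = 0.51×0.868 + 0.74×0.132
        = 0.442680 + 0.097680 = 0.540360
The terms with influenza present sum to 0.097680, so
  P(influenza | fever, bacterial infection) = 0.097680 / 0.540360 ≈ 0.181

Pr[influenza | fever, bacterial infection] ≈ 0.181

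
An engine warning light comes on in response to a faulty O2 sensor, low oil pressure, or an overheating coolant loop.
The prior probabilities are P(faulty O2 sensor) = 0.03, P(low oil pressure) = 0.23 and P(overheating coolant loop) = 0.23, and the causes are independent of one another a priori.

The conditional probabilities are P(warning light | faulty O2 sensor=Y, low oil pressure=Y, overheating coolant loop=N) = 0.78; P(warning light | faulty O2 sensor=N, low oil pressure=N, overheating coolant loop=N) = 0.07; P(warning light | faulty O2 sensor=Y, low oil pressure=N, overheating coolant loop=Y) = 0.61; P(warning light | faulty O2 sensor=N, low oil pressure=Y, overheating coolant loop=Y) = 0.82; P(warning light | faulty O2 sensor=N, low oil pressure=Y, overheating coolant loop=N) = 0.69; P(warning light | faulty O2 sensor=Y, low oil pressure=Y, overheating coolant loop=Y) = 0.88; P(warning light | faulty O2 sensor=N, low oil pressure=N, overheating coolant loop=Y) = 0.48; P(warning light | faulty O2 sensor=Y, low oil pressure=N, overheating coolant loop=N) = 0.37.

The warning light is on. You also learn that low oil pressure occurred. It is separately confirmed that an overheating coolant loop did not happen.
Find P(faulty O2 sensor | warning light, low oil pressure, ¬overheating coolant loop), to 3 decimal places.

P(faulty O2 sensor | warning light, low oil pressure, ¬overheating coolant loop) ≈ 0.034

By total probability over both values of faulty O2 sensor:
  P(warning light | low oil pressure, ¬overheating coolant loop) = 0.69·0.97 + 0.78·0.03
        = 0.669300 + 0.023400 = 0.692700
The terms with faulty O2 sensor present sum to 0.023400, so
  P(faulty O2 sensor | warning light, low oil pressure, ¬overheating coolant loop) = 0.023400 / 0.692700 ≈ 0.034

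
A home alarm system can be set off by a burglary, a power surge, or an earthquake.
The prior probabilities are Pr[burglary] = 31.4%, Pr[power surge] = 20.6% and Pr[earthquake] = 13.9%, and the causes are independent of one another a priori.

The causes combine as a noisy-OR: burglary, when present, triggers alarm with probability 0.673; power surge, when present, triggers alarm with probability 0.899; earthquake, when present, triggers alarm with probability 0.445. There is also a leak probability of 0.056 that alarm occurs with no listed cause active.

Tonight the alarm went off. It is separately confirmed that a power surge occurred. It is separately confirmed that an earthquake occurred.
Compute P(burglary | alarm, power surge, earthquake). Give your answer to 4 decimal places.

P(burglary | alarm, power surge, earthquake) ≈ 0.3220

Under noisy-OR, P(alarm | causes) = 1 − (1−0.056)·∏(1−qᵢ) over the active causes.
By total probability over both values of burglary:
  P(alarm | power surge, earthquake) = 0.947084×0.686 + 0.982696×0.314
        = 0.649700 + 0.308567 = 0.958267
Keeping only the burglary-present terms gives 0.308567, so
  P(burglary | alarm, power surge, earthquake) = 0.308567 / 0.958267 ≈ 0.3220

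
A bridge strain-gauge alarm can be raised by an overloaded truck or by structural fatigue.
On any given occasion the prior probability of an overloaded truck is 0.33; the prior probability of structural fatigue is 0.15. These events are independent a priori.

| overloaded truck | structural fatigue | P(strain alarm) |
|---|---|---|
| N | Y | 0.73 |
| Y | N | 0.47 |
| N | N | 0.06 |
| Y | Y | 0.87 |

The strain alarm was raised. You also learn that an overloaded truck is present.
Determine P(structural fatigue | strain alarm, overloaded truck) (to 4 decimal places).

By total probability over both values of structural fatigue:
  P(strain alarm | overloaded truck) = 0.47*0.85 + 0.87*0.15
        = 0.399500 + 0.130500 = 0.530000
Keeping only the structural fatigue-present terms gives 0.130500, so
  P(structural fatigue | strain alarm, overloaded truck) = 0.130500 / 0.530000 ≈ 0.2462

P(structural fatigue | strain alarm, overloaded truck) ≈ 0.2462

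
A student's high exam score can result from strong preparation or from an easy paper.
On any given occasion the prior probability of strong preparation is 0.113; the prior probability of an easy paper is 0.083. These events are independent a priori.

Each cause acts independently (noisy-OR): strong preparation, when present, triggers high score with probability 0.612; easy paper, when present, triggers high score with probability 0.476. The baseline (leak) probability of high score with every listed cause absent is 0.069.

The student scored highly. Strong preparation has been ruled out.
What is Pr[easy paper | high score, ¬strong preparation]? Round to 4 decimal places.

Under noisy-OR, P(high score | causes) = 1 − (1−0.069)·∏(1−qᵢ) over the active causes.
P(high score | ¬strong preparation) = 0.069×0.917 + 0.512156×0.083 = 0.063273 + 0.042509 = 0.105782
The easy paper-present share is 0.512156×0.083 = 0.042509.
Hence the posterior is 0.042509/0.105782 ≈ 0.4019.

Pr[easy paper | high score, ¬strong preparation] ≈ 0.4019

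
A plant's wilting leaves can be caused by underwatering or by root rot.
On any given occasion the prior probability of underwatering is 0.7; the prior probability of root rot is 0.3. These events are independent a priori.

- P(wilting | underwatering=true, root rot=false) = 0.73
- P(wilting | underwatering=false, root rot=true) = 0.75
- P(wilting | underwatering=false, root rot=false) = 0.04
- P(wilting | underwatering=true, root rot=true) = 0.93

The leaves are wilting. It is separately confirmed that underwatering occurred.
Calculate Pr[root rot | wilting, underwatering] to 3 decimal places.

Weight on root rot=true, given the evidence: 0.93*0.3 = 0.279000
The normalizing constant is 0.73*0.7 + 0.93*0.3 = 0.790000
Posterior = 0.279000 / 0.790000 ≈ 0.353

Pr[root rot | wilting, underwatering] ≈ 0.353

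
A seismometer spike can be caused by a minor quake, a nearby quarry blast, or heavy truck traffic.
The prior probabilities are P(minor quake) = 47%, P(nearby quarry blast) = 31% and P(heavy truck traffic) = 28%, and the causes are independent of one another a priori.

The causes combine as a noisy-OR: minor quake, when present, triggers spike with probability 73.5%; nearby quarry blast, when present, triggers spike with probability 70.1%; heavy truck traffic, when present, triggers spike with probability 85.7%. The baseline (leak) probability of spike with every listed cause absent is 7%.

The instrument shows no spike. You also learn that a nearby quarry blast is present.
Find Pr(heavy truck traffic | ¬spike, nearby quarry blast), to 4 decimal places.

Under noisy-OR, P(spike | causes) = 1 − (1−0.07)·∏(1−qᵢ) over the active causes.
P(¬spike | nearby quarry blast) = 0.27807×0.53×0.72 + 0.039764×0.53×0.28 + 0.073689×0.47×0.72 + 0.010537×0.47×0.28 = 0.106112 + 0.005901 + 0.024936 + 0.001387 = 0.138336
Of this, 0.007288 comes from 0.005901 + 0.001387 (the heavy truck traffic=true cases).
P(heavy truck traffic | ¬spike, nearby quarry blast) = 0.007288 / 0.138336 ≈ 0.0527

Pr(heavy truck traffic | ¬spike, nearby quarry blast) ≈ 0.0527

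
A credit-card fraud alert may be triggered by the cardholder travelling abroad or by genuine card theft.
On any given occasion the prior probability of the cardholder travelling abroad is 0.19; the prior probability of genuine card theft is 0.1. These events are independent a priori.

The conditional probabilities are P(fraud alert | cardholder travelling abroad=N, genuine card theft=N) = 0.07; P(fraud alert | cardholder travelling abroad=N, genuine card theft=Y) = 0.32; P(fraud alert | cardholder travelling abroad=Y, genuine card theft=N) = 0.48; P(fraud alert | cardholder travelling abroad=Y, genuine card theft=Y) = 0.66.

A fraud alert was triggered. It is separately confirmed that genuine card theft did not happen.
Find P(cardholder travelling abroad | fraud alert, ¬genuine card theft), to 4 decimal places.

P(cardholder travelling abroad | fraud alert, ¬genuine card theft) ≈ 0.6166

Sum P(fraud alert|·) weighted by the priors over both values of cardholder travelling abroad:
  P(fraud alert | ¬genuine card theft) = 0.07·0.81 + 0.48·0.19
        = 0.056700 + 0.091200 = 0.147900
The terms with cardholder travelling abroad present sum to 0.091200, so
  P(cardholder travelling abroad | fraud alert, ¬genuine card theft) = 0.091200 / 0.147900 ≈ 0.6166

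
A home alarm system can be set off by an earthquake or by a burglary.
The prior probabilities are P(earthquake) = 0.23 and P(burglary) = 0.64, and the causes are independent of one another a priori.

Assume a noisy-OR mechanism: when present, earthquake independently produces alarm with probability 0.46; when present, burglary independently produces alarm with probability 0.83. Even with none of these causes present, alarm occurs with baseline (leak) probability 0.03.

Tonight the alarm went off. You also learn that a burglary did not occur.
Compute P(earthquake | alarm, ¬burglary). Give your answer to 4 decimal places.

P(earthquake | alarm, ¬burglary) ≈ 0.8258

Under noisy-OR, P(alarm | causes) = 1 − (1−0.03)·∏(1−qᵢ) over the active causes.
For the numerator, keep only earthquake=true terms: 0.4762·0.23 = 0.109526
Denominator P(alarm | ¬burglary): 0.03·0.77 + 0.4762·0.23 = 0.132626
P(earthquake | alarm, ¬burglary) = 0.109526/0.132626 ≈ 0.8258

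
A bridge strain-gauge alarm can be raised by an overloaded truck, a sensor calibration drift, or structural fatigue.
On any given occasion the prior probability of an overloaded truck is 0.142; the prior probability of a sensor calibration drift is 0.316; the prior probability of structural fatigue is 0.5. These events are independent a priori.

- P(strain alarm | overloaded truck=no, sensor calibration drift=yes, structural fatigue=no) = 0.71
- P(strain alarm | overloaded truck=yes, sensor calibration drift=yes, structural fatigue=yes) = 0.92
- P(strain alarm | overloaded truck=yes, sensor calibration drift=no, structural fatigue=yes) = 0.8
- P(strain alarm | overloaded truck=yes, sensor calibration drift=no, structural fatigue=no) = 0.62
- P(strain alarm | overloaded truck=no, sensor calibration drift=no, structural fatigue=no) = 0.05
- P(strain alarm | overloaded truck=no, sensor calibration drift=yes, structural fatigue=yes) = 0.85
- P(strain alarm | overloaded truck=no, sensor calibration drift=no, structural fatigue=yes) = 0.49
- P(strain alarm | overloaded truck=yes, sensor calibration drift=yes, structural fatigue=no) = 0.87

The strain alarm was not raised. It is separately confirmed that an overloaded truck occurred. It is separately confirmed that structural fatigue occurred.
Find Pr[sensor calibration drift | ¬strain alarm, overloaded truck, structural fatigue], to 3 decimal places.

Pr[sensor calibration drift | ¬strain alarm, overloaded truck, structural fatigue] ≈ 0.156

Enumerate both values of sensor calibration drift and weight by the priors:
  P(¬strain alarm | overloaded truck, structural fatigue) = 0.2×0.684 + 0.08×0.316
        = 0.136800 + 0.025280 = 0.162080
Configurations with sensor calibration drift contribute 0.025280, so
  P(sensor calibration drift | ¬strain alarm, overloaded truck, structural fatigue) = 0.025280 / 0.162080 ≈ 0.156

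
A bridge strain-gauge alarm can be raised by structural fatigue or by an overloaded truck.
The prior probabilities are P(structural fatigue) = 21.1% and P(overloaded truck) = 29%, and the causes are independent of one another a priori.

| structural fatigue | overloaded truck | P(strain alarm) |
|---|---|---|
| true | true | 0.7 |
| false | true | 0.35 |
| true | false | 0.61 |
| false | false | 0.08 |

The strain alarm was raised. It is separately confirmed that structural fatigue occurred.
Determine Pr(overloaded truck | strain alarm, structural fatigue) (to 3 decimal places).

Pr(overloaded truck | strain alarm, structural fatigue) ≈ 0.319

Weight on overloaded truck=true, given the evidence: 0.7*0.29 = 0.203000
The normalizing constant is 0.61*0.71 + 0.7*0.29 = 0.636100
P(overloaded truck | strain alarm, structural fatigue) = 0.203000/0.636100 ≈ 0.319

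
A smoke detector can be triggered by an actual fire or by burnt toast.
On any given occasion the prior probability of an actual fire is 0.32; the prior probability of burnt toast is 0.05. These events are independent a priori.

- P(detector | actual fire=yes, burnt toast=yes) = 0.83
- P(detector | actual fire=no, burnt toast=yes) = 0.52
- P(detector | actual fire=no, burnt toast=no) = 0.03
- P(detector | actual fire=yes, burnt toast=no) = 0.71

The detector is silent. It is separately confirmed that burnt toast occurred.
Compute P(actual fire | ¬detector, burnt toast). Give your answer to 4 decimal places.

Numerator (weight on configurations with actual fire): 0.17·0.32 = 0.054400
Normalizer over all consistent configurations: 0.48·0.68 + 0.17·0.32 = 0.380800
P(actual fire | ¬detector, burnt toast) = 0.054400/0.380800 ≈ 0.1429

P(actual fire | ¬detector, burnt toast) ≈ 0.1429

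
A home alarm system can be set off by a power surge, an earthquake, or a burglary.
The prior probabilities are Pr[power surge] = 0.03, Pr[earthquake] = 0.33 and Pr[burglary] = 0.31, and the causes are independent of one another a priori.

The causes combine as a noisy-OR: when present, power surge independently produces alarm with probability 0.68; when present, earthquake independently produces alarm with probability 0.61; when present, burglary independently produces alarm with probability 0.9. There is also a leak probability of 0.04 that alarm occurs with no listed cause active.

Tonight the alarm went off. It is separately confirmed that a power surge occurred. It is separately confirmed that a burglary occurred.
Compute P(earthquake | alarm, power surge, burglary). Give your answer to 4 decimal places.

Under noisy-OR, P(alarm | causes) = 1 − (1−0.04)·∏(1−qᵢ) over the active causes.
P(alarm | power surge, burglary) = 0.96928·0.67 + 0.988019·0.33 = 0.649418 + 0.326046 = 0.975464
The earthquake-present share is 0.988019·0.33 = 0.326046.
So P(earthquake | alarm, power surge, burglary) = 0.326046/0.975464 ≈ 0.3342.

P(earthquake | alarm, power surge, burglary) ≈ 0.3342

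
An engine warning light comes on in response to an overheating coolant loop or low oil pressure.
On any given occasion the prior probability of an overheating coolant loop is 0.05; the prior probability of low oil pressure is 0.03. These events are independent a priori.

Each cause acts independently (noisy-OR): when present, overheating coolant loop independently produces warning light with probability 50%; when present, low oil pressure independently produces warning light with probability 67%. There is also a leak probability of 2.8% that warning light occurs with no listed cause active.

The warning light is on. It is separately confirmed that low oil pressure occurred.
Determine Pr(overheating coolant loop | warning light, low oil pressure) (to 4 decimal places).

Under noisy-OR, P(warning light | causes) = 1 − (1−0.028)·∏(1−qᵢ) over the active causes.
Weight on overheating coolant loop=true, given the evidence: 0.83962×0.05 = 0.041981
Normalizer over all consistent configurations: 0.67924×0.95 + 0.83962×0.05 = 0.687259
P(overheating coolant loop | warning light, low oil pressure) = 0.041981/0.687259 ≈ 0.0611

Pr(overheating coolant loop | warning light, low oil pressure) ≈ 0.0611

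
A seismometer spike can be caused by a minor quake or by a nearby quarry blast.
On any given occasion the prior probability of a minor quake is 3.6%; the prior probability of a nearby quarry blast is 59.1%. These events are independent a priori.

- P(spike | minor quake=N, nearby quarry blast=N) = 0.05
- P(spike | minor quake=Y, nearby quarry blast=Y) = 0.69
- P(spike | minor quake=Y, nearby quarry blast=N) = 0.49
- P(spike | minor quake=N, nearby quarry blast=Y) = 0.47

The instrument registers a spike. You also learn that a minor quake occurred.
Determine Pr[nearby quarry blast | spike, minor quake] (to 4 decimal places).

Sum P(spike|·) weighted by the priors over both values of nearby quarry blast:
  P(spike | minor quake) = 0.49*0.409 + 0.69*0.591
        = 0.200410 + 0.407790 = 0.608200
Keeping only the nearby quarry blast-present terms gives 0.407790, so
  P(nearby quarry blast | spike, minor quake) = 0.407790 / 0.608200 ≈ 0.6705

Pr[nearby quarry blast | spike, minor quake] ≈ 0.6705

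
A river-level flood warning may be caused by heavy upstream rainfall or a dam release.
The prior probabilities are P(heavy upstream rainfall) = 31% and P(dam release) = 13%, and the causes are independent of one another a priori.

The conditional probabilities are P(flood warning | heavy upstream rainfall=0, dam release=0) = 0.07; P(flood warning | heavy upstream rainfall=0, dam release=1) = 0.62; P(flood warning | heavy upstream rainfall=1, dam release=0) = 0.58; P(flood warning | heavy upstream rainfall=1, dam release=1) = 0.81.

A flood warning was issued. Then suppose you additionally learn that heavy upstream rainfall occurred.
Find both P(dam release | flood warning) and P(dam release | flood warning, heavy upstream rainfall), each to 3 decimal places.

For the numerator, keep only dam release=true terms: 0.055614 + 0.032643 = 0.088257
The normalizing constant is 0.07·0.69·0.87 + 0.62·0.69·0.13 + 0.58·0.31·0.87 + 0.81·0.31·0.13 = 0.286704
P(dam release | flood warning) = 0.088257/0.286704 ≈ 0.308

Now condition on the additional information:
By total probability over both values of dam release:
  P(flood warning | heavy upstream rainfall) = 0.58*0.87 + 0.81*0.13
        = 0.504600 + 0.105300 = 0.609900
The terms with dam release present sum to 0.105300, so
  P(dam release | flood warning, heavy upstream rainfall) = 0.105300 / 0.609900 ≈ 0.173

P(dam release | flood warning) ≈ 0.308; P(dam release | flood warning, heavy upstream rainfall) ≈ 0.173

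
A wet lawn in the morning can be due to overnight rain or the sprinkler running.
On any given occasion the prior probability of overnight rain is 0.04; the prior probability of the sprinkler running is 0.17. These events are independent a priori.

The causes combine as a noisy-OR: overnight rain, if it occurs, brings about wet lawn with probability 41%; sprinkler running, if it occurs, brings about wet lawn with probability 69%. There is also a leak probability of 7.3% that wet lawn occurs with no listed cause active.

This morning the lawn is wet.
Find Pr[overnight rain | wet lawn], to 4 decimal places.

Under noisy-OR, P(wet lawn | causes) = 1 − (1−0.073)·∏(1−qᵢ) over the active causes.
P(wet lawn) = 0.073×0.96×0.83 + 0.71263×0.96×0.17 + 0.45307×0.04×0.83 + 0.830452×0.04×0.17 = 0.058166 + 0.116301 + 0.015042 + 0.005647 = 0.195156
Of this, 0.020689 comes from 0.015042 + 0.005647 (the overnight rain=true cases).
Hence the posterior is 0.020689/0.195156 ≈ 0.1060.

Pr[overnight rain | wet lawn] ≈ 0.1060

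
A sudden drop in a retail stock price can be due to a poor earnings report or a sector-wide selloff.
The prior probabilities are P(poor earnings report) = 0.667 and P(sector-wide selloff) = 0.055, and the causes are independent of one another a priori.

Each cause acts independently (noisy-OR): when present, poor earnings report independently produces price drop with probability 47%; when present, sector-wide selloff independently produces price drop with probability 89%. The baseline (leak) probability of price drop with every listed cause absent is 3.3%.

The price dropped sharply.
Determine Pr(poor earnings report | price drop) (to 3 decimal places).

Under noisy-OR, P(price drop | causes) = 1 − (1−0.033)·∏(1−qᵢ) over the active causes.
By total probability over the 4 (poor earnings report, sector-wide selloff) configurations:
  P(price drop) = 0.033×0.333×0.945 + 0.89363×0.333×0.055 + 0.48749×0.667×0.945 + 0.943624×0.667×0.055
        = 0.010385 + 0.016367 + 0.307272 + 0.034617 = 0.368641
Keeping only the poor earnings report-present terms gives 0.341889, so
  P(poor earnings report | price drop) = 0.341889 / 0.368641 ≈ 0.927

Pr(poor earnings report | price drop) ≈ 0.927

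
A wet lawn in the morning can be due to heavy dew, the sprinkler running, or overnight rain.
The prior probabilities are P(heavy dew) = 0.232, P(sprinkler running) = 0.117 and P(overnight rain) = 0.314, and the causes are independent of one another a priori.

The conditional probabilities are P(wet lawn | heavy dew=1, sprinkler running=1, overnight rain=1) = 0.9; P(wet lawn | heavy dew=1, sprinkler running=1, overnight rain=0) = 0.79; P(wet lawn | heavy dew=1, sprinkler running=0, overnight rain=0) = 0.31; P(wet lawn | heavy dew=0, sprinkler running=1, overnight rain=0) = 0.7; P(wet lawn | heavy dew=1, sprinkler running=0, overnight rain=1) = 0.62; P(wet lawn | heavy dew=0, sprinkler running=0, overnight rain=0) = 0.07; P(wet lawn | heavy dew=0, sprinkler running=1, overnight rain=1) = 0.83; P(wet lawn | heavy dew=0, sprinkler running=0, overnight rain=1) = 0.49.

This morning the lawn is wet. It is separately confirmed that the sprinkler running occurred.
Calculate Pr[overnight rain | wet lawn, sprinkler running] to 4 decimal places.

By total probability over the 4 (heavy dew, overnight rain) configurations:
  P(wet lawn | sprinkler running) = 0.7·0.768·0.686 + 0.83·0.768·0.314 + 0.79·0.232·0.686 + 0.9·0.232·0.314
        = 0.368794 + 0.200156 + 0.125730 + 0.065563 = 0.760243
Keeping only the overnight rain-present terms gives 0.265719, so
  P(overnight rain | wet lawn, sprinkler running) = 0.265719 / 0.760243 ≈ 0.3495

Pr[overnight rain | wet lawn, sprinkler running] ≈ 0.3495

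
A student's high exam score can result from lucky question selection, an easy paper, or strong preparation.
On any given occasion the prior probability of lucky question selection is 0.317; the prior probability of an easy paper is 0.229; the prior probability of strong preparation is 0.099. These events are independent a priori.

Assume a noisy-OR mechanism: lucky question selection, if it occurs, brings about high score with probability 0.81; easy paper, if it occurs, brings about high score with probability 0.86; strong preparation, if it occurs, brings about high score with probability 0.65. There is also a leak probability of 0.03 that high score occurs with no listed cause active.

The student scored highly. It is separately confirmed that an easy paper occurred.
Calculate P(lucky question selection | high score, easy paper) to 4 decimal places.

Under noisy-OR, P(high score | causes) = 1 − (1−0.03)·∏(1−qᵢ) over the active causes.
Numerator (weight on configurations with lucky question selection): 0.278248 + 0.031100 = 0.309348
The normalizing constant is 0.8642·0.683·0.901 + 0.95247·0.683·0.099 + 0.974198·0.317·0.901 + 0.990969·0.317·0.099 = 0.905565
Posterior = 0.309348 / 0.905565 ≈ 0.3416

P(lucky question selection | high score, easy paper) ≈ 0.3416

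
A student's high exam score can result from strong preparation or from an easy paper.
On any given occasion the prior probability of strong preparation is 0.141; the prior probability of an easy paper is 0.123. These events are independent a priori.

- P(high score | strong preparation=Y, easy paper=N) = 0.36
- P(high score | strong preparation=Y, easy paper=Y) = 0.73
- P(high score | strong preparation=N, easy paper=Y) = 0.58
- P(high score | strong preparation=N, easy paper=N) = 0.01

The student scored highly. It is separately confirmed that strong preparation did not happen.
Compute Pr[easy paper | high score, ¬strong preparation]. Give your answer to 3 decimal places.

Pr[easy paper | high score, ¬strong preparation] ≈ 0.891

P(high score | ¬strong preparation) = 0.01*0.877 + 0.58*0.123 = 0.008770 + 0.071340 = 0.080110
Restricting to configurations with easy paper present: 0.58*0.123 = 0.071340.
So P(easy paper | high score, ¬strong preparation) = 0.071340/0.080110 ≈ 0.891.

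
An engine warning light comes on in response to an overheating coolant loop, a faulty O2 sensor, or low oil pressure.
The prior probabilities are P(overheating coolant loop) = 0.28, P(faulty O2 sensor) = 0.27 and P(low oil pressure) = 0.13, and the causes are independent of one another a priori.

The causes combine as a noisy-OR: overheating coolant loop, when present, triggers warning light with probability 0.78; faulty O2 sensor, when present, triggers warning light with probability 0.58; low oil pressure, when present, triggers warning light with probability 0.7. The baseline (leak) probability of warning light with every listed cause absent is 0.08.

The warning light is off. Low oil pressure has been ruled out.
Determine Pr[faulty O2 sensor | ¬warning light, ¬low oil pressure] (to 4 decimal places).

Pr[faulty O2 sensor | ¬warning light, ¬low oil pressure] ≈ 0.1345

Under noisy-OR, P(warning light | causes) = 1 − (1−0.08)·∏(1−qᵢ) over the active causes.
By total probability over the 4 (overheating coolant loop, faulty O2 sensor) configurations:
  P(¬warning light | ¬low oil pressure) = 0.92×0.72×0.73 + 0.3864×0.72×0.27 + 0.2024×0.28×0.73 + 0.085008×0.28×0.27
        = 0.483552 + 0.075116 + 0.041371 + 0.006427 = 0.606466
Configurations with faulty O2 sensor contribute 0.081543, so
  P(faulty O2 sensor | ¬warning light, ¬low oil pressure) = 0.081543 / 0.606466 ≈ 0.1345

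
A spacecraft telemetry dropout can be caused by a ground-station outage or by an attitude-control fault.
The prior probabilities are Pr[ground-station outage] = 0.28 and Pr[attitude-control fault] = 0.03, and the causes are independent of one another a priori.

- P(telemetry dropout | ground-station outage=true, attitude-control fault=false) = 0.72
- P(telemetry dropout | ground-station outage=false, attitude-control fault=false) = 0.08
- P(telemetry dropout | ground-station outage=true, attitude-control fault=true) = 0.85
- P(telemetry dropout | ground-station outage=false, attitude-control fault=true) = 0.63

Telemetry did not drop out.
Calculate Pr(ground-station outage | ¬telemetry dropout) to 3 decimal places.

Pr(ground-station outage | ¬telemetry dropout) ≈ 0.106

Enumerate the 4 (ground-station outage, attitude-control fault) configurations and weight by the priors:
  P(¬telemetry dropout) = 0.92×0.72×0.97 + 0.37×0.72×0.03 + 0.28×0.28×0.97 + 0.15×0.28×0.03
        = 0.642528 + 0.007992 + 0.076048 + 0.001260 = 0.727828
Configurations with ground-station outage contribute 0.077308, so
  P(ground-station outage | ¬telemetry dropout) = 0.077308 / 0.727828 ≈ 0.106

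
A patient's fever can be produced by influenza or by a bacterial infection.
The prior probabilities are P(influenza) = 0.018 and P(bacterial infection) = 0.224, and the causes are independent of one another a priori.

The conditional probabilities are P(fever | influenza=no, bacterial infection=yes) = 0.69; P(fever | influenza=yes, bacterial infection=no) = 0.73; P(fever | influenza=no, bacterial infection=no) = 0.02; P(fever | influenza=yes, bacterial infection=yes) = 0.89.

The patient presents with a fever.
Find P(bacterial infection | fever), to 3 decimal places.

P(bacterial infection | fever) ≈ 0.859

Enumerate the 4 (influenza, bacterial infection) configurations and weight by the priors:
  P(fever) = 0.02·0.982·0.776 + 0.69·0.982·0.224 + 0.73·0.018·0.776 + 0.89·0.018·0.224
        = 0.015241 + 0.151778 + 0.010197 + 0.003588 = 0.180804
Keeping only the bacterial infection-present terms gives 0.155366, so
  P(bacterial infection | fever) = 0.155366 / 0.180804 ≈ 0.859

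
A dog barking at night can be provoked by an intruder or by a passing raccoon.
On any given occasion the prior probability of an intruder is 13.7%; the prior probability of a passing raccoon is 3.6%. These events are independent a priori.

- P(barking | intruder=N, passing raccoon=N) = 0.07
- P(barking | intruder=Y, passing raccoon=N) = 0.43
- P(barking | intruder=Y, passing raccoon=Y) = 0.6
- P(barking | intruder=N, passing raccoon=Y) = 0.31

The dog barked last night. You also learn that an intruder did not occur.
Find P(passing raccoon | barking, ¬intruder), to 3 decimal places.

P(passing raccoon | barking, ¬intruder) ≈ 0.142

P(barking | ¬intruder) = 0.07*0.964 + 0.31*0.036 = 0.067480 + 0.011160 = 0.078640
The passing raccoon-present share is 0.31*0.036 = 0.011160.
Hence the posterior is 0.011160/0.078640 ≈ 0.142.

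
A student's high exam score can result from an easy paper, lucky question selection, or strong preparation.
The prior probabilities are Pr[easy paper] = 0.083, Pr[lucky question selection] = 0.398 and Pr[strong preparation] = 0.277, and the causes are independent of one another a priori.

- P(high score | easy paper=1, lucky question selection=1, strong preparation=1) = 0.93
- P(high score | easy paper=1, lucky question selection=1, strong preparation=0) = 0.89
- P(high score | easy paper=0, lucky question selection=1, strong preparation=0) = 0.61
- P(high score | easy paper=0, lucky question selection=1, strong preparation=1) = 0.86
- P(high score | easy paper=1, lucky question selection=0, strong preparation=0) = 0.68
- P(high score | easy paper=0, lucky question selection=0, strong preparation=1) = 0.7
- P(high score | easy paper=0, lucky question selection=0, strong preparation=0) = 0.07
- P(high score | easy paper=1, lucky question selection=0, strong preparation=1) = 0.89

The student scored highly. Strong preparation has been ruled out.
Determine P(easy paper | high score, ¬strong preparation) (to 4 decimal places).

Weight on easy paper=true, given the evidence: 0.033977 + 0.029400 = 0.063377
Normalizer over all consistent configurations: 0.07*0.917*0.602 + 0.61*0.917*0.398 + 0.68*0.083*0.602 + 0.89*0.083*0.398 = 0.324648
Posterior = 0.063377 / 0.324648 ≈ 0.1952

P(easy paper | high score, ¬strong preparation) ≈ 0.1952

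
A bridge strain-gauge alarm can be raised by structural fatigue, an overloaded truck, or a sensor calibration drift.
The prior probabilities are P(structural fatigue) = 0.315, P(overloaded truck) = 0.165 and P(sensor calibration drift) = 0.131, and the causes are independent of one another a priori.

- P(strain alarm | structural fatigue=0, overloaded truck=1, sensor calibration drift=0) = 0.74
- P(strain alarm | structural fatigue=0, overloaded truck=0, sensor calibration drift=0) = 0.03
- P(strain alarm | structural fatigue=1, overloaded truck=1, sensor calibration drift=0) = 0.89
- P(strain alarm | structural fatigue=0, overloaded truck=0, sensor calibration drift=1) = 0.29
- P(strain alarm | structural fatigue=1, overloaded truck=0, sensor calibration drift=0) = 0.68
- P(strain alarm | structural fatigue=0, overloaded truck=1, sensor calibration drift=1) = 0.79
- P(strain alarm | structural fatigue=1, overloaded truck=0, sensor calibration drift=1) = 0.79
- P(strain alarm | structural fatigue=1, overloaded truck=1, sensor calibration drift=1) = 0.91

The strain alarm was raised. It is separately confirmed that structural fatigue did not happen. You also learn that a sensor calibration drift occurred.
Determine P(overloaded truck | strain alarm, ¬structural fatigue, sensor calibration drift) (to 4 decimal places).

P(overloaded truck | strain alarm, ¬structural fatigue, sensor calibration drift) ≈ 0.3499

P(strain alarm | ¬structural fatigue, sensor calibration drift) = 0.29*0.835 + 0.79*0.165 = 0.242150 + 0.130350 = 0.372500
Restricting to configurations with overloaded truck present: 0.79*0.165 = 0.130350.
P(overloaded truck | strain alarm, ¬structural fatigue, sensor calibration drift) = 0.130350 / 0.372500 ≈ 0.3499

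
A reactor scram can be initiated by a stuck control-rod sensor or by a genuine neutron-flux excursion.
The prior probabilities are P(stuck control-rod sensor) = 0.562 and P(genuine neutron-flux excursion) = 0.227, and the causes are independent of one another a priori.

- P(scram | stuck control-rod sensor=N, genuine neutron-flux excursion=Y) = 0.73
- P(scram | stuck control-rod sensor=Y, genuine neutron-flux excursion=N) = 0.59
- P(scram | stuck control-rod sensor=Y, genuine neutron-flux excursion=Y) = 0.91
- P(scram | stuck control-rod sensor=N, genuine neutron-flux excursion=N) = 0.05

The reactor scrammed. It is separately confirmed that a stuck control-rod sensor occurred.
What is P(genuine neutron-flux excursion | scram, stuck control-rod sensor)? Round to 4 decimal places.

For the numerator, keep only genuine neutron-flux excursion=true terms: 0.91×0.227 = 0.206570
The normalizing constant is 0.59×0.773 + 0.91×0.227 = 0.662640
Posterior = 0.206570 / 0.662640 ≈ 0.3117

P(genuine neutron-flux excursion | scram, stuck control-rod sensor) ≈ 0.3117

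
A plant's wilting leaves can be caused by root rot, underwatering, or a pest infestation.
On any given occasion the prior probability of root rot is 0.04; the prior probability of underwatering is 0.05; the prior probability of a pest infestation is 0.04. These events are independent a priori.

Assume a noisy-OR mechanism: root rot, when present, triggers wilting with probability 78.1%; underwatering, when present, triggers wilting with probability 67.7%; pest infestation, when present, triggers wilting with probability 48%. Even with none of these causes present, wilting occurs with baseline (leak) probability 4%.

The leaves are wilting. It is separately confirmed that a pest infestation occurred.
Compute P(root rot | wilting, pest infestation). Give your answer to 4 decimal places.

P(root rot | wilting, pest infestation) ≈ 0.0671

Under noisy-OR, P(wilting | causes) = 1 − (1−0.04)·∏(1−qᵢ) over the active causes.
P(wilting | pest infestation) = 0.5008×0.96×0.95 + 0.838758×0.96×0.05 + 0.890675×0.04×0.95 + 0.964688×0.04×0.05 = 0.456730 + 0.040260 + 0.033846 + 0.001929 = 0.532765
Of this, 0.035775 comes from 0.033846 + 0.001929 (the root rot=true cases).
P(root rot | wilting, pest infestation) = 0.035775 / 0.532765 ≈ 0.0671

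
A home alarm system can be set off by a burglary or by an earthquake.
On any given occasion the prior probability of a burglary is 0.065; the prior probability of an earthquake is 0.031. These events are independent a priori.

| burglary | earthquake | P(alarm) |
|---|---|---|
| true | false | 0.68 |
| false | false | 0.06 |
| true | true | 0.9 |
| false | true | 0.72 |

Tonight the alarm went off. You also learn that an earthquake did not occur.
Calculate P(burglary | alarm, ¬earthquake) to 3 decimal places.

P(burglary | alarm, ¬earthquake) ≈ 0.441

By total probability over both values of burglary:
  P(alarm | ¬earthquake) = 0.06*0.935 + 0.68*0.065
        = 0.056100 + 0.044200 = 0.100300
Configurations with burglary contribute 0.044200, so
  P(burglary | alarm, ¬earthquake) = 0.044200 / 0.100300 ≈ 0.441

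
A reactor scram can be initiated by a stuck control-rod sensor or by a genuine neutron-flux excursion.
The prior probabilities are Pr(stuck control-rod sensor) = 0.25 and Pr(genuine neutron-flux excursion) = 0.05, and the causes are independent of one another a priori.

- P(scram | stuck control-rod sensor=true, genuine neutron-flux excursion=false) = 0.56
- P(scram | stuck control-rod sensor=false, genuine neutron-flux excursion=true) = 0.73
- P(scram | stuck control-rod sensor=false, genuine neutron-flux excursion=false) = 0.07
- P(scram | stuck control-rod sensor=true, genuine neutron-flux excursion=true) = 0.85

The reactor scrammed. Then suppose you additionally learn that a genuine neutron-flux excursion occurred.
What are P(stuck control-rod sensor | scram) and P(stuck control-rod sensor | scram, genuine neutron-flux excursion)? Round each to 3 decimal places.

P(stuck control-rod sensor | scram) ≈ 0.650; P(stuck control-rod sensor | scram, genuine neutron-flux excursion) ≈ 0.280

For the numerator, keep only stuck control-rod sensor=true terms: 0.133000 + 0.010625 = 0.143625
Normalizer over all consistent configurations: 0.07·0.75·0.95 + 0.73·0.75·0.05 + 0.56·0.25·0.95 + 0.85·0.25·0.05 = 0.220875
Posterior = 0.143625 / 0.220875 ≈ 0.650

Now condition on the additional information:
By total probability over both values of stuck control-rod sensor:
  P(scram | genuine neutron-flux excursion) = 0.73×0.75 + 0.85×0.25
        = 0.547500 + 0.212500 = 0.760000
Configurations with stuck control-rod sensor contribute 0.212500, so
  P(stuck control-rod sensor | scram, genuine neutron-flux excursion) = 0.212500 / 0.760000 ≈ 0.280
This is intercausal reasoning (explaining away): once genuine neutron-flux excursion accounts for the scram, stuck control-rod sensor becomes less likely.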